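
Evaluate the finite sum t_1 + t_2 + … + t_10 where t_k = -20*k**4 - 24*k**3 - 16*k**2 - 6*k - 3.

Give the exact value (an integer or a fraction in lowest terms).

Σ = -585780

Step 1: r(k) = (20*k**4 + 104*k**3 + 208*k**2 + 190*k + 69)/(20*k**4 + 24*k**3 + 16*k**2 + 6*k + 3).
Take A(k)=1, B(k)=1, C(k)=k**4 + 6*k**3/5 + 4*k**2/5 + 3*k/10 + 3/20.
Need (1)·f(k+1) − (1)·f(k) = k**4 + 6*k**3/5 + 4*k**2/5 + 3*k/10 + 3/20.
deg f ≤ 5 (via 0,0,4).
A polynomial solution: f(k) = k*(4*k**4 - 4*k**3 + k + 2)/20.
Get s_k = R·t_k = k*(-4*k**4 + 4*k**3 - k - 2) with R(k) = B(k−1)f(k)/C(k) = k*(4*k**4 - 4*k**3 + k + 2)/(20*k**4 + 24*k**3 + 16*k**2 + 6*k + 3).
Δs = -20*k**4 - 24*k**3 - 16*k**2 - 6*k - 3, as required.
Σ_(k=1)^(10) t_k = s_(11) − s_(1) = -585783 − (-3) = -585780.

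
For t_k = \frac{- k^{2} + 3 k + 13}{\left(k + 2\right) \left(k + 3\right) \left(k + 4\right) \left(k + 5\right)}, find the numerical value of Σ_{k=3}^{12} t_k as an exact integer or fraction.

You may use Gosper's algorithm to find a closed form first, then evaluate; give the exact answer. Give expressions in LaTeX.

t_(k+1)/t_k = (k + 2)*(3*k - (k + 1)**2 + 16)/((k + 6)*(-k**2 + 3*k + 13)).
So A=k + 2 and B=k + 6, with C=k**2 - 3*k - 13.
f must satisfy (k + 2)·f(k+1) − (k + 5)·f(k) = k**2 - 3*k - 13.
deg f ≤ 3 (via 1,1,2).
A polynomial solution: f(k) = -k*(k**2 + 17*k + 34)/8.
Get s_k = R·t_k = k*(k**2 + 17*k + 34)/(8*(k + 2)*(k + 3)*(k + 4)) with R(k) = B(k−1)f(k)/C(k) = -k*(k + 5)*(k**2 + 17*k + 34)/(8*(k**2 - 3*k - 13)).
Δs = (-k**2 + 3*k + 13)/(k**4 + 14*k**3 + 71*k**2 + 154*k + 120), as required.
Telescoping: Σ = s_(13) − s_(3) = 689/4080 − (47/280) = 29/28560.

Σ = 29/28560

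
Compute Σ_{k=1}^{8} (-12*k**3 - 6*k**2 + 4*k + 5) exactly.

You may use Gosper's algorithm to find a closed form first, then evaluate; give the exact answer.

Σ = -16592

r(k) = (12*k**3 + 42*k**2 + 44*k + 9)/(12*k**3 + 6*k**2 - 4*k - 5) after simplifying.
Normal form (A,B,C) = (1, 1, k**3 + k**2/2 - k/3 - 5/12).
Need (1)·f(k+1) − (1)·f(k) = k**3 + k**2/2 - k/3 - 5/12.
d = 4 from the (0,0,3) case.
Solve for f: f(k) = k*(3*k**3 - 4*k**2 - 2*k - 2)/12 (degree 4 ≤ 4).
Get s_k = R·t_k = k*(-3*k**3 + 4*k**2 + 2*k + 2) with R(k) = B(k−1)f(k)/C(k) = k*(3*k**3 - 4*k**2 - 2*k - 2)/(12*k**3 + 6*k**2 - 4*k - 5).
Check: Δs_k = -12*k**3 - 6*k**2 + 4*k + 5. ✓
Sum = s_(9) − s_(1); s_(9) = -16587, s_(1) = 5 ⇒ -16592.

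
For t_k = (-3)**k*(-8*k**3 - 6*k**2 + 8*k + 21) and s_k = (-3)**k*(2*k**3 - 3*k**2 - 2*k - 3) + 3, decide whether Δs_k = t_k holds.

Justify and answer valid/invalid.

valid; difference matches t_k

s_(k+1) = 3*(-3)**k*(2*k - 2*(k + 1)**3 + 3*(k + 1)**2 + 5) + 3
s_(k+1) − s_k = (-3)**k*(-8*k**3 - 6*k**2 + 8*k + 21)
(s_(k+1) − s_k) − t_k = 0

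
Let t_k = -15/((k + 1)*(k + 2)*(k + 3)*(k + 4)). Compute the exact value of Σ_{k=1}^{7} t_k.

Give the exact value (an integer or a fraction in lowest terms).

Compute t_(k+1)/t_k: get (k + 1)/(k + 5).
A = k + 1, B = k + 5, C = 1.
f must satisfy (k + 1)·f(k+1) − (k + 4)·f(k) = 1.
deg f ≤ 3 (via 1,1,0).
A polynomial solution: f(k) = k*(k**2 + 6*k + 11)/18.
R(k) = B(k−1)·f(k)/C(k) = k*(k + 4)*(k**2 + 6*k + 11)/18; s_k = R·t_k = 5*k*(-k**2 - 6*k - 11)/(6*(k + 1)*(k + 2)*(k + 3)).
s_(k+1) − s_k = -15/(k**4 + 10*k**3 + 35*k**2 + 50*k + 24) = t_k.
Telescoping: Σ = s_(8) − s_(1) = -82/99 − (-5/8) = -161/792.

Σ = -161/792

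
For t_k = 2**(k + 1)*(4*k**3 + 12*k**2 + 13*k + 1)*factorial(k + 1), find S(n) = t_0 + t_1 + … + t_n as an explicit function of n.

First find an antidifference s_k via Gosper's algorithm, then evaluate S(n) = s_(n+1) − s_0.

S(n) = 8*2**n*n**2*factorial(n + 2) + 12*2**n*n*factorial(n + 2) + 2

Ratio r(k) = 2*(4*k**4 + 32*k**3 + 97*k**2 + 128*k + 60)/(4*k**3 + 12*k**2 + 13*k + 1).
So A=2*k + 4 and B=1, with C=k**3 + 3*k**2 + 13*k/4 + 1/4.
Need (2*k + 4)·f(k+1) − (1)·f(k) = k**3 + 3*k**2 + 13*k/4 + 1/4.
Bound: deg f ≤ 2.
Solve for f: f(k) = (k - 1)*(2*k + 1)/4 (degree 2 ≤ 2).
R(k) = B(k−1)·f(k)/C(k) = (k - 1)*(2*k + 1)/(4*k**3 + 12*k**2 + 13*k + 1); s_k = R·t_k = 2**(k + 1)*(k - 1)*(2*k + 1)*factorial(k + 1).
Check: Δs_k = 2**(k + 1)*(4*k**3 + 12*k**2 + 13*k + 1)*factorial(k + 1). ✓
Evaluate: s_(n+1) = 2**(n + 2)*n*(2*n + 3)*factorial(n + 2); subtract s_(0) = -2 ⇒ S(n) = 8*2**n*n**2*factorial(n + 2) + 12*2**n*n*factorial(n + 2) + 2.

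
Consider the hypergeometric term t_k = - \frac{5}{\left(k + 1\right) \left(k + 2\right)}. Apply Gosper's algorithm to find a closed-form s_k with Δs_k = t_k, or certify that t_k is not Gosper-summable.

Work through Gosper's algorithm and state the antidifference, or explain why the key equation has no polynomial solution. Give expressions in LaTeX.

s_k = - \frac{5 k}{k + 1}

t_(k+1)/t_k = (k + 1)/(k + 3).
Normal form (A,B,C) = (k + 1, k + 3, 1).
Set up (k + 1)·f(k+1) − (k + 2)·f(k) − (1) = 0.
From deg A=1, deg B=1, deg C=0: d=1.
Match coefficients ⇒ f(k) = k.
Certificate R = B(k−1)f/C = k*(k + 2) gives s_k = -5*k/(k + 1).
Verify: -5/(k**2 + 3*k + 2) matches t_k.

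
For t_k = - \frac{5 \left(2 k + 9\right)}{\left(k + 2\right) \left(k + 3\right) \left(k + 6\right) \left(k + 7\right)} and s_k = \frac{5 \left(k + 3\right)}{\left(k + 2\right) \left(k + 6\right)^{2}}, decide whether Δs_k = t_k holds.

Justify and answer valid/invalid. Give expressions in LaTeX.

s_(k+1) = 5*(k + 4)/((k + 3)*(k + 7)**2)
s_(k+1) − s_k = 5*((k + 2)*(k + 4)*(k + 6)**2 - (k + 3)**2*(k + 7)**2)/((k + 2)*(k + 3)*(k + 6)**2*(k + 7)**2)
(s_(k+1) − s_k) − t_k = 15*(3*k**2 + 31*k + 75)/(k**6 + 31*k**5 + 389*k**4 + 2513*k**3 + 8742*k**2 + 15372*k + 10584)

Invalid: residual \frac{15 \left(3 k^{2} + 31 k + 75\right)}{k^{6} + 31 k^{5} + 389 k^{4} + 2513 k^{3} + 8742 k^{2} + 15372 k + 10584} ≠ 0.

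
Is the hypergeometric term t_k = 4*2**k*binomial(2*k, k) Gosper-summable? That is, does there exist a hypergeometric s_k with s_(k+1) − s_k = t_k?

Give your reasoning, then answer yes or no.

No — key equation has no polynomial f.

Compute t_(k+1)/t_k: get 4*(2*k + 1)/(k + 1).
A = 8*k + 4, B = k + 1, C = 1.
Solve (8*k + 4)·f(k+1) − (k)·f(k) = 1.
deg f ≤ -1 (via 1,1,0).
d = -1 < 0 ⇒ no nonzero polynomial f; not summable.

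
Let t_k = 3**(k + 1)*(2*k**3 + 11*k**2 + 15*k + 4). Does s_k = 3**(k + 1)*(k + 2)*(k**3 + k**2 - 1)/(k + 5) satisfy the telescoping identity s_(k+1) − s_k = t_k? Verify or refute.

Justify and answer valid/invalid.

s_(k+1) = 3**(k + 2)*(k + 3)*((k + 1)**3 + (k + 1)**2 - 1)/(k + 6)
s_(k+1) − s_k = 3**(k + 1)*(2*k**5 + 27*k**4 + 136*k**3 + 292*k**2 + 257*k + 57)/(k**2 + 11*k + 30)
(s_(k+1) − s_k) − t_k = 3**(k + 2)*(-2*k**4 - 20*k**3 - 69*k**2 - 79*k - 21)/(k**2 + 11*k + 30)

Invalid: residual 3**(k + 2)*(-2*k**4 - 20*k**3 - 69*k**2 - 79*k - 21)/(k**2 + 11*k + 30) ≠ 0.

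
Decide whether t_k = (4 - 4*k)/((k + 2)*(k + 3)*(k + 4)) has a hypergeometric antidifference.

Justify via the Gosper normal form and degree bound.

Step 1: r(k) = k*(k + 2)/((k - 1)*(k + 5)).
So A=k + 2 and B=k + 5, with C=k - 1.
Set up (k + 2)·f(k+1) − (k + 4)·f(k) − (k - 1) = 0.
deg f ≤ 2 (via 1,1,1).
Coefficient equations give f(k) = k*(k - 7)/12.
R(k) = B(k−1)·f(k)/C(k) = k*(k - 7)*(k + 4)/(12*(k - 1)); s_k = R·t_k = -k*(k - 7)/(3*(k + 2)*(k + 3)).
Check: Δs_k = 4*(1 - k)/(k**3 + 9*k**2 + 26*k + 24). ✓

Yes. s_k = -k*(k - 7)/(3*(k + 2)*(k + 3)).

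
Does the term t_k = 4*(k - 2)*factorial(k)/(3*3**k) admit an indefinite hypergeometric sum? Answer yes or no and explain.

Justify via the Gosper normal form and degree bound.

r(k) = (k**2 - 1)/(3*(k - 2)) after simplifying.
Take A(k)=k/3 + 1/3, B(k)=1, C(k)=k - 2.
Need (k/3 + 1/3)·f(k+1) − (1)·f(k) = k - 2.
Degrees (1,0,1) ⇒ d ≤ 0.
Solve for f: f(k) = 3 (degree 0 ≤ 0).
Get s_k = R·t_k = 4*factorial(k)/3**k with R(k) = B(k−1)f(k)/C(k) = 3/(k - 2).
s_(k+1) − s_k = 4*(k - 2)*factorial(k)/(3*3**k) = t_k.

Yes. s_k = 4*factorial(k)/3**k.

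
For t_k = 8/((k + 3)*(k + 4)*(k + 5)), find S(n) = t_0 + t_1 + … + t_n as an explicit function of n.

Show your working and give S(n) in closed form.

S(n) = (n**2 + 9*n + 8)/(3*(n**2 + 9*n + 20))

Step 1: r(k) = (k + 3)/(k + 6).
Gosper form: A/B · C(k+1)/C(k) with A=k + 3, B=k + 6, C=1.
f must satisfy (k + 3)·f(k+1) − (k + 5)·f(k) = 1.
d = 2 from the (1,1,0) case.
Coefficient equations give f(k) = k*(k + 7)/24.
R(k) = B(k−1)·f(k)/C(k) = k*(k + 5)*(k + 7)/24; s_k = R·t_k = k*(k + 7)/(3*(k + 3)*(k + 4)).
Δs = 8/(k**3 + 12*k**2 + 47*k + 60), as required.
Telescope: S(n) = s_(n+1) − s_(0) = (n**2 + 9*n + 8)/(3*(n**2 + 9*n + 20)) − (0) = (n**2 + 9*n + 8)/(3*(n**2 + 9*n + 20)).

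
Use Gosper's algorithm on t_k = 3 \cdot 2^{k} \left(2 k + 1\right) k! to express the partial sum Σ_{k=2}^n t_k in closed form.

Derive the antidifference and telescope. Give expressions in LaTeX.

Ratio r(k) = 2*(k + 1)*(2*k + 3)/(2*k + 1).
Gosper form: A/B · C(k+1)/C(k) with A=2*k + 2, B=1, C=k + 1/2.
Need (2*k + 2)·f(k+1) − (1)·f(k) = k + 1/2.
Bound: deg f ≤ 0.
Solving with deg f ≤ 0: f(k) = 1/2.
R(k) = B(k−1)·f(k)/C(k) = 1/(2*k + 1); s_k = R·t_k = 3*2**k*factorial(k).
Check: Δs_k = 3*2**k*(2*k + 1)*factorial(k). ✓
Σ_(k=2)^n t_k = s_(n+1) − s_(2) = (6*2**n*factorial(n + 1)) − (24), i.e. 6*2**n*factorial(n + 1) - 24.

S(n) = 6 \cdot 2^{n} \left(n + 1\right)! - 24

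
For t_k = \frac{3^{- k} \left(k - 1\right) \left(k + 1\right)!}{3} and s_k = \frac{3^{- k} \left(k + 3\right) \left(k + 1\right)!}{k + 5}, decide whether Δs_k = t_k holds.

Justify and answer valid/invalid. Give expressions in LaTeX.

Invalid: residual - \frac{2 \cdot 3^{- k} \left(k^{2} + 4 k - 8\right) \left(k + 1\right)!}{3 \left(k + 5\right) \left(k + 6\right)} ≠ 0.

s_(k+1) = (k + 4)*factorial(k + 2)/(3*3**k*(k + 6))
s_(k+1) − s_k = (k**3 + 8*k**2 + 11*k - 14)*factorial(k + 1)/(3*3**k*(k + 5)*(k + 6))
(s_(k+1) − s_k) − t_k = -2*(k**2 + 4*k - 8)*factorial(k + 1)/(3*3**k*(k + 5)*(k + 6))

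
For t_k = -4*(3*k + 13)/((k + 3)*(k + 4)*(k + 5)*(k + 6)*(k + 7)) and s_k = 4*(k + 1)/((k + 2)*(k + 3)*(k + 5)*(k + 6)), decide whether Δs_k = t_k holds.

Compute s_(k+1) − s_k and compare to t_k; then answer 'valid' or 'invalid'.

Invalid: residual 8*(2*k + 9)/(k**6 + 27*k**5 + 295*k**4 + 1665*k**3 + 5104*k**2 + 8028*k + 5040) ≠ 0.

s_(k+1) = 4*(k + 2)/((k + 3)*(k + 4)*(k + 6)*(k + 7))
s_(k+1) − s_k = 4*(-3*k**2 - 15*k - 8)/(k**6 + 27*k**5 + 295*k**4 + 1665*k**3 + 5104*k**2 + 8028*k + 5040)
(s_(k+1) − s_k) − t_k = 8*(2*k + 9)/(k**6 + 27*k**5 + 295*k**4 + 1665*k**3 + 5104*k**2 + 8028*k + 5040)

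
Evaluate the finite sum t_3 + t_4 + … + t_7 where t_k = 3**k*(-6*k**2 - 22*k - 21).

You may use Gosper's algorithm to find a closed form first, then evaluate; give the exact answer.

Σ = -1383399

Compute t_(k+1)/t_k: get 3*(6*k**2 + 34*k + 49)/(6*k**2 + 22*k + 21).
So A=3 and B=1, with C=k**2 + 11*k/3 + 7/2.
Set up (3)·f(k+1) − (1)·f(k) − (k**2 + 11*k/3 + 7/2) = 0.
From deg A=0, deg B=0, deg C=2: d=2.
A polynomial solution: f(k) = (3*k**2 + 2*k + 3)/6.
So s_k = (B(k−1)f/C)·t_k = ((3*k**2 + 2*k + 3)/(6*k**2 + 22*k + 21))·t_k = 3**k*(-3*k**2 - 2*k - 3).
Verify: 3**k*(-6*k**2 - 22*k - 21) matches t_k.
Evaluate s at k=8 and k=3: -1384371 and -972; difference -1383399.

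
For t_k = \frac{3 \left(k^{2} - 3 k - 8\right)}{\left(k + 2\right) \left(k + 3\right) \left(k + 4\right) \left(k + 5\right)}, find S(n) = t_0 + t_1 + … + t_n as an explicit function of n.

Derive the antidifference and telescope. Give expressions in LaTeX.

The ratio is (k + 2)*(3*k - (k + 1)**2 + 11)/((k + 6)*(-k**2 + 3*k + 8)).
Factor: A=k + 2; B=k + 6; C=k**2 - 3*k - 8.
Solve (k + 2)·f(k+1) − (k + 5)·f(k) = k**2 - 3*k - 8.
Bound: deg f ≤ 3.
Solve for f: f(k) = -k*(k**2 + 27*k + 44)/18 (degree 3 ≤ 3).
Then R = B(k−1)f/C = -k*(k + 5)*(k**2 + 27*k + 44)/(18*(k**2 - 3*k - 8)), so s_k = R(k)·t_k = k*(-k**2 - 27*k - 44)/(6*(k + 2)*(k + 3)*(k + 4)).
s_(k+1) − s_k = 3*(k**2 - 3*k - 8)/(k**4 + 14*k**3 + 71*k**2 + 154*k + 120) = t_k.
Telescope: S(n) = s_(n+1) − s_(0) = (-n**3 - 30*n**2 - 101*n - 72)/(6*(n**3 + 12*n**2 + 47*n + 60)) − (0) = (-n**3 - 30*n**2 - 101*n - 72)/(6*(n**3 + 12*n**2 + 47*n + 60)).

S(n) = \frac{- n^{3} - 30 n^{2} - 101 n - 72}{6 \left(n^{3} + 12 n^{2} + 47 n + 60\right)}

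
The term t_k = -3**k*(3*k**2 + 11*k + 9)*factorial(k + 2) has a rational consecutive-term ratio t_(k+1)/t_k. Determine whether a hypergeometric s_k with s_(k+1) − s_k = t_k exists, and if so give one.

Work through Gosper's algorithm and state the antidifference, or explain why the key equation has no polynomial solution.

s_k = -3**k*k*factorial(k + 2)

Ratio r(k) = 3*(3*k**3 + 26*k**2 + 74*k + 69)/(3*k**2 + 11*k + 9).
Normal form (A,B,C) = (3*k + 9, 1, k**2 + 11*k/3 + 3).
Key eq: (3*k + 9)·f(k+1) = (1)·f(k) + (k**2 + 11*k/3 + 3).
Degrees (1,0,2) ⇒ d ≤ 1.
Match coefficients ⇒ f(k) = k/3.
Then R = B(k−1)f/C = k/(3*k**2 + 11*k + 9), so s_k = R(k)·t_k = -3**k*k*factorial(k + 2).
Verify: -3**k*(3*k**2 + 11*k + 9)*factorial(k + 2) matches t_k.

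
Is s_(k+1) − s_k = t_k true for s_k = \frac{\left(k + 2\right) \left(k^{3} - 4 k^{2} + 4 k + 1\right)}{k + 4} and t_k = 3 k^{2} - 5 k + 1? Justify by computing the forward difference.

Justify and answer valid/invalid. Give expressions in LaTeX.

s_(k+1) = (k**4 + 2*k**3 - 4*k**2 - k + 6)/(k + 5)
s_(k+1) − s_k = (3*k**4 + 18*k**3 - 6*k**2 - 45*k + 14)/(k**2 + 9*k + 20)
(s_(k+1) − s_k) − t_k = 2*(-2*k**3 - 11*k**2 + 23*k - 3)/(k**2 + 9*k + 20)

Invalid: residual \frac{2 \left(- 2 k^{3} - 11 k^{2} + 23 k - 3\right)}{k^{2} + 9 k + 20} ≠ 0.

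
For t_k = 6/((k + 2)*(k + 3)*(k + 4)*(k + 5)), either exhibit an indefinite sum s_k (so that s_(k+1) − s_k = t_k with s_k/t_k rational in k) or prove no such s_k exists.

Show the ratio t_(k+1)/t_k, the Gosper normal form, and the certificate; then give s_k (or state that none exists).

The ratio is (k + 2)/(k + 6).
So A=k + 2 and B=k + 6, with C=1.
Set up (k + 2)·f(k+1) − (k + 5)·f(k) − (1) = 0.
d = 3 from the (1,1,0) case.
Match coefficients ⇒ f(k) = k*(k**2 + 9*k + 26)/72.
R(k) = B(k−1)·f(k)/C(k) = k*(k + 5)*(k**2 + 9*k + 26)/72; s_k = R·t_k = k*(k**2 + 9*k + 26)/(12*(k + 2)*(k + 3)*(k + 4)).
s_(k+1) − s_k = 6/(k**4 + 14*k**3 + 71*k**2 + 154*k + 120) = t_k.

s_k = k*(k**2 + 9*k + 26)/(12*(k + 2)*(k + 3)*(k + 4))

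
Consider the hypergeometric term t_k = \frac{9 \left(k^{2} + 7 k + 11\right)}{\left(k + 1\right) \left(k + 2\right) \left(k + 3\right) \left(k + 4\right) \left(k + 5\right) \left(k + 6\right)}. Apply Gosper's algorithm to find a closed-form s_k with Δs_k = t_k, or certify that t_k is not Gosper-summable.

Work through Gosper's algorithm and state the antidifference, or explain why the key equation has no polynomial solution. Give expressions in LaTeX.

Compute t_(k+1)/t_k: get (k + 1)*(7*k + (k + 1)**2 + 18)/((k + 7)*(k**2 + 7*k + 11)).
Gosper form: A/B · C(k+1)/C(k) with A=k + 1, B=k + 7, C=k**2 + 7*k + 11.
Solve (k + 1)·f(k+1) − (k + 6)·f(k) = k**2 + 7*k + 11.
deg f ≤ 5 (via 1,1,2).
Coefficient equations give f(k) = k*(k + 2)*(k + 4)*(k**2 + 9*k + 23)/45.
So s_k = (B(k−1)f/C)·t_k = (k*(k + 2)*(k + 4)*(k + 6)*(k**2 + 9*k + 23)/(45*(k**2 + 7*k + 11)))·t_k = k*(k**2 + 9*k + 23)/(5*(k**3 + 9*k**2 + 23*k + 15)).
Δs = 9*(k**2 + 7*k + 11)/(k**6 + 21*k**5 + 175*k**4 + 735*k**3 + 1624*k**2 + 1764*k + 720), as required.

s_k = \frac{k \left(k^{2} + 9 k + 23\right)}{5 \left(k^{3} + 9 k^{2} + 23 k + 15\right)}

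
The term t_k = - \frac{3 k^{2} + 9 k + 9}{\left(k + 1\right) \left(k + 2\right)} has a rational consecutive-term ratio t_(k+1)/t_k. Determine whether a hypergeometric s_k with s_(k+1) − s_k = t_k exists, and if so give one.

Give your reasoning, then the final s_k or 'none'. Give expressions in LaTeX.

s_k = - \frac{3 k \left(k + 2\right)}{k + 1}

Ratio r(k) = (k + 1)*(3*k + (k + 1)**2 + 6)/((k + 3)*(k**2 + 3*k + 3)).
Factor: A=k + 1; B=k + 3; C=k**2 + 3*k + 3.
Key eq: (k + 1)·f(k+1) = (k + 2)·f(k) + (k**2 + 3*k + 3).
Degrees (1,1,2) ⇒ d ≤ 2.
A polynomial solution: f(k) = k*(k + 2).
So s_k = (B(k−1)f/C)·t_k = (k*(k + 2)**2/(k**2 + 3*k + 3))·t_k = -3*k*(k + 2)/(k + 1).
s_(k+1) − s_k = 3*(-k**2 - 3*k - 3)/(k**2 + 3*k + 2) = t_k.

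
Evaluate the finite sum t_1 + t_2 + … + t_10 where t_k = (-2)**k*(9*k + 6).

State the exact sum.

Σ = 67578

The ratio is 2*(-3*k - 5)/(3*k + 2).
So A=-2 and B=1, with C=k + 2/3.
f must satisfy (-2)·f(k+1) − (1)·f(k) = k + 2/3.
d = 1 from the (0,0,1) case.
A polynomial solution: f(k) = -k/3.
Get s_k = R·t_k = -3*(-2)**k*k with R(k) = B(k−1)f(k)/C(k) = -k/(3*k + 2).
s_(k+1) − s_k = (-2)**k*(9*k + 6) = t_k.
Σ_(k=1)^(10) t_k = s_(11) − s_(1) = 67584 − (6) = 67578.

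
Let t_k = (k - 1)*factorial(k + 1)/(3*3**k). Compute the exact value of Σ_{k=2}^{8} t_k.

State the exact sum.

r(k) = k*(k + 2)/(3*(k - 1)) after simplifying.
Normal form (A,B,C) = (k/3 + 2/3, 1, k - 1).
Need (k/3 + 2/3)·f(k+1) − (1)·f(k) = k - 1.
deg f ≤ 0 (via 1,0,1).
A polynomial solution: f(k) = 3.
Certificate R = B(k−1)f/C = 3/(k - 1) gives s_k = factorial(k + 1)/3**k.
Δs = (k - 1)*factorial(k + 1)/(3*3**k), as required.
Evaluate s at k=9 and k=2: 44800/243 and 2/3; difference 44638/243.

Σ = 44638/243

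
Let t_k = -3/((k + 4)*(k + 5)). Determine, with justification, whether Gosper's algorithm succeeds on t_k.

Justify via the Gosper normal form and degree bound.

Yes. s_k = -3*k/(4*k + 16).

Compute t_(k+1)/t_k: get (k + 4)/(k + 6).
Factor: A=k + 4; B=k + 6; C=1.
Need (k + 4)·f(k+1) − (k + 5)·f(k) = 1.
From deg A=1, deg B=1, deg C=0: d=1.
A polynomial solution: f(k) = k/4.
R(k) = B(k−1)·f(k)/C(k) = k*(k + 5)/4; s_k = R·t_k = -3*k/(4*k + 16).
Δs = -3/(k**2 + 9*k + 20), as required.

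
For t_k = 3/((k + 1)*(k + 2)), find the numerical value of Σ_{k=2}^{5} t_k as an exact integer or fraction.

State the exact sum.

Σ = 4/7

r(k) = (k + 1)/(k + 3) after simplifying.
A = k + 1, B = k + 3, C = 1.
Key eq: (k + 1)·f(k+1) = (k + 2)·f(k) + (1).
Bound: deg f ≤ 1.
Solve for f: f(k) = k (degree 1 ≤ 1).
Certificate R = B(k−1)f/C = k*(k + 2) gives s_k = 3*k/(k + 1).
Check: Δs_k = 3/(k**2 + 3*k + 2). ✓
Sum = s_(6) − s_(2); s_(6) = 18/7, s_(2) = 2 ⇒ 4/7.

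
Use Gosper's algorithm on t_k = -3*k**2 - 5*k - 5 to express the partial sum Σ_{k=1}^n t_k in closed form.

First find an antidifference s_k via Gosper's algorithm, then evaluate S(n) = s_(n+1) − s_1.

S(n) = n*(-n**2 - 4*n - 8)

Step 1: r(k) = (3*k**2 + 11*k + 13)/(3*k**2 + 5*k + 5).
So A=1 and B=1, with C=k**2 + 5*k/3 + 5/3.
Set up (1)·f(k+1) − (1)·f(k) − (k**2 + 5*k/3 + 5/3) = 0.
Bound: deg f ≤ 3.
A polynomial solution: f(k) = k*(k**2 + k + 3)/3.
R(k) = B(k−1)·f(k)/C(k) = k*(k**2 + k + 3)/(3*k**2 + 5*k + 5); s_k = R·t_k = k*(-k**2 - k - 3).
s_(k+1) − s_k = -3*k**2 - 5*k - 5 = t_k.
Σ_(k=1)^n t_k = s_(n+1) − s_(1) = (-n**3 - 4*n**2 - 8*n - 5) − (-5), i.e. n*(-n**2 - 4*n - 8).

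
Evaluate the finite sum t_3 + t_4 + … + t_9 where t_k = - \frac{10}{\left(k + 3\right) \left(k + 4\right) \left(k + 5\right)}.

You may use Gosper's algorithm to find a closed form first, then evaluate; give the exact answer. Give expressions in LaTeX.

Ratio r(k) = (k + 3)/(k + 6).
So A=k + 3 and B=k + 6, with C=1.
Key eq: (k + 3)·f(k+1) = (k + 5)·f(k) + (1).
Bound: deg f ≤ 2.
A polynomial solution: f(k) = k*(k + 7)/24.
R(k) = B(k−1)·f(k)/C(k) = k*(k + 5)*(k + 7)/24; s_k = R·t_k = 5*k*(-k - 7)/(12*(k + 3)*(k + 4)).
s_(k+1) − s_k = -10/(k**3 + 12*k**2 + 47*k + 60) = t_k.
Evaluate s at k=10 and k=3: -425/1092 and -25/84; difference -25/273.

Σ = -25/273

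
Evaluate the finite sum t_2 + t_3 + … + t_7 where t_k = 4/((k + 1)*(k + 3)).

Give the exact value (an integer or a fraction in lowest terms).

Σ = 67/90

The ratio is (k + 1)*(k + 3)/((k + 2)*(k + 4)).
Factor: A=k + 1; B=k + 4; C=k + 2.
Need (k + 1)·f(k+1) − (k + 3)·f(k) = k + 2.
d = 2 from the (1,1,1) case.
A polynomial solution: f(k) = k*(3*k + 5)/4.
Get s_k = R·t_k = k*(3*k + 5)/((k + 1)*(k + 2)) with R(k) = B(k−1)f(k)/C(k) = k*(k + 3)*(3*k + 5)/(4*(k + 2)).
Verify: 4/(k**2 + 4*k + 3) matches t_k.
Sum = s_(8) − s_(2); s_(8) = 116/45, s_(2) = 11/6 ⇒ 67/90.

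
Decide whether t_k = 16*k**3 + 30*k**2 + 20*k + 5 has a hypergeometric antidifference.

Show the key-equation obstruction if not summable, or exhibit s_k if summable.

Yes. s_k = k**2*(4*k**2 + 2*k - 1).

t_(k+1)/t_k = (16*k**3 + 78*k**2 + 128*k + 71)/(16*k**3 + 30*k**2 + 20*k + 5).
Take A(k)=1, B(k)=1, C(k)=k**3 + 15*k**2/8 + 5*k/4 + 5/16.
Solve (1)·f(k+1) − (1)·f(k) = k**3 + 15*k**2/8 + 5*k/4 + 5/16.
d = 4 from the (0,0,3) case.
Match coefficients ⇒ f(k) = k**2*(4*k**2 + 2*k - 1)/16.
So s_k = (B(k−1)f/C)·t_k = (k**2*(4*k**2 + 2*k - 1)/(16*k**3 + 30*k**2 + 20*k + 5))·t_k = k**2*(4*k**2 + 2*k - 1).
s_(k+1) − s_k = 16*k**3 + 30*k**2 + 20*k + 5 = t_k.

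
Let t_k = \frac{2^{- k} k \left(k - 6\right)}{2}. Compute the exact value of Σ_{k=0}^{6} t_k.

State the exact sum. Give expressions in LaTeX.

Σ = -201/64

Ratio r(k) = (k - 5)*(k + 1)/(2*k*(k - 6)).
So A=1/2 and B=1, with C=k**2 - 6*k.
Key eq: (1/2)·f(k+1) = (1)·f(k) + (k**2 - 6*k).
deg f ≤ 2 (via 0,0,2).
Solve for f: f(k) = -2*(k**2 - 4*k - 3) (degree 2 ≤ 2).
Then R = B(k−1)f/C = -2*(k**2 - 4*k - 3)/(k*(k - 6)), so s_k = R(k)·t_k = (-k**2 + 4*k + 3)/2**k.
s_(k+1) − s_k = k*(k - 6)/(2*2**k) = t_k.
Σ_(k=0)^(6) t_k = s_(7) − s_(0) = -9/64 − (3) = -201/64.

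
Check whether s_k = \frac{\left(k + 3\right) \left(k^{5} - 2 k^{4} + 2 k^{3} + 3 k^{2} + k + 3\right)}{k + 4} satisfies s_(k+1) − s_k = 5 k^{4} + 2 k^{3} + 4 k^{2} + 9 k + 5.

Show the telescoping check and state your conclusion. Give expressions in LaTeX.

s_(k+1) = (k**6 + 7*k**5 + 16*k**4 + 23*k**3 + 38*k**2 + 48*k + 32)/(k + 5)
s_(k+1) − s_k = (5*k**6 + 43*k**5 + 98*k**4 + 75*k**3 + 144*k**2 + 185*k + 83)/(k**2 + 9*k + 20)
(s_(k+1) − s_k) − t_k = (-4*k**5 - 24*k**4 - 10*k**3 - 22*k**2 - 40*k - 17)/(k**2 + 9*k + 20)

Invalid: residual \frac{- 4 k^{5} - 24 k^{4} - 10 k^{3} - 22 k^{2} - 40 k - 17}{k^{2} + 9 k + 20} ≠ 0.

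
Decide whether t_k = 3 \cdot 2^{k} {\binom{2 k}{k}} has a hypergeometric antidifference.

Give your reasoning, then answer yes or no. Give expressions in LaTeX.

No — t_k has no hypergeometric antidifference.

Ratio r(k) = 4*(2*k + 1)/(k + 1).
Take A(k)=8*k + 4, B(k)=k + 1, C(k)=1.
f must satisfy (8*k + 4)·f(k+1) − (k)·f(k) = 1.
From deg A=1, deg B=1, deg C=0: d=-1.
Bound -1 < 0, so the key equation has no polynomial solution.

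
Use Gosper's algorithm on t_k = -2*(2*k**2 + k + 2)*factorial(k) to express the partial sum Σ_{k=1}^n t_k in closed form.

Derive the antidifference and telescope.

S(n) = -4*n**2*factorial(n) - 6*n*factorial(n) - 2*factorial(n) + 2

The ratio is (k + 1)*(k + 2*(k + 1)**2 + 3)/(2*k**2 + k + 2).
Gosper form: A/B · C(k+1)/C(k) with A=k + 1, B=1, C=k**2 + k/2 + 1.
f must satisfy (k + 1)·f(k+1) − (1)·f(k) = k**2 + k/2 + 1.
Degrees (1,0,2) ⇒ d ≤ 1.
Solve for f: f(k) = (2*k - 1)/2 (degree 1 ≤ 1).
So s_k = (B(k−1)f/C)·t_k = ((2*k - 1)/(2*k**2 + k + 2))·t_k = -2*(2*k - 1)*factorial(k).
s_(k+1) − s_k = -2*(2*k**2 + k + 2)*factorial(k) = t_k.
Evaluate: s_(n+1) = -2*(2*n + 1)*factorial(n + 1); subtract s_(1) = -2 ⇒ S(n) = -4*n**2*factorial(n) - 6*n*factorial(n) - 2*factorial(n) + 2.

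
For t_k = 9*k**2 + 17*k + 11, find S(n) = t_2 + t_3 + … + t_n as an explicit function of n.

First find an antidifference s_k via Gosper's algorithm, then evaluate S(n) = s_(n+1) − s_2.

r(k) = (9*k**2 + 35*k + 37)/(9*k**2 + 17*k + 11) after simplifying.
A = 1, B = 1, C = k**2 + 17*k/9 + 11/9.
Solve (1)·f(k+1) − (1)·f(k) = k**2 + 17*k/9 + 11/9.
From deg A=0, deg B=0, deg C=2: d=3.
A polynomial solution: f(k) = k*(3*k**2 + 4*k + 4)/9.
Then R = B(k−1)f/C = k*(3*k**2 + 4*k + 4)/(9*k**2 + 17*k + 11), so s_k = R(k)·t_k = k*(3*k**2 + 4*k + 4).
s_(k+1) − s_k = 9*k**2 + 17*k + 11 = t_k.
Evaluate: s_(n+1) = 3*n**3 + 13*n**2 + 21*n + 11; subtract s_(2) = 48 ⇒ S(n) = 3*n**3 + 13*n**2 + 21*n - 37.

S(n) = 3*n**3 + 13*n**2 + 21*n - 37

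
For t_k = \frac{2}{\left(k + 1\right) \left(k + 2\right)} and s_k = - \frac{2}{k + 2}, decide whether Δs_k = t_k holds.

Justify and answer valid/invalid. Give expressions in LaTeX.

s_(k+1) = -2/(k + 3)
s_(k+1) − s_k = 2/((k + 2)*(k + 3))
(s_(k+1) − s_k) − t_k = -4/(k**3 + 6*k**2 + 11*k + 6)

Invalid: residual - \frac{4}{k^{3} + 6 k^{2} + 11 k + 6} ≠ 0.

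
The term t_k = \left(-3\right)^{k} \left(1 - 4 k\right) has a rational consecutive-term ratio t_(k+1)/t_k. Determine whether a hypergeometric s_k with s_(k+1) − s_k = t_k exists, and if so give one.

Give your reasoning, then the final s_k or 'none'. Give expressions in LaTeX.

s_k = \left(-3\right)^{k} \left(k - 1\right)

Ratio r(k) = 3*(-4*k - 3)/(4*k - 1).
So A=-3 and B=1, with C=k - 1/4.
Set up (-3)·f(k+1) − (1)·f(k) − (k - 1/4) = 0.
Bound: deg f ≤ 1.
A polynomial solution: f(k) = -(k - 1)/4.
R(k) = B(k−1)·f(k)/C(k) = -(k - 1)/(4*k - 1); s_k = R·t_k = (-3)**k*(k - 1).
Δs = (-3)**k*(1 - 4*k), as required.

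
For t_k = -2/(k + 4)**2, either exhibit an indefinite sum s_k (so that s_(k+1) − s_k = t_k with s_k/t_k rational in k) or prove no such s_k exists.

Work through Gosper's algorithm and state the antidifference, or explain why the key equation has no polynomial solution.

The ratio is (k + 4)**2/(k + 5)**2.
Factor: A=k**2 + 8*k + 16; B=k**2 + 10*k + 25; C=1.
f must satisfy (k**2 + 8*k + 16)·f(k+1) − (k**2 + 8*k + 16)·f(k) = 1.
d = 0 from the (2,2,0) case.
Generic f = c0 gives residual -1; -1 = 0 cannot hold, so t_k is not Gosper-summable.

no hypergeometric antidifference exists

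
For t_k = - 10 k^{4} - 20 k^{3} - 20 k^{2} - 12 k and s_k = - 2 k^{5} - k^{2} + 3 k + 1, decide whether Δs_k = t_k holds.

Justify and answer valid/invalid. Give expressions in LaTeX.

valid (s_(k+1) − s_k reduces to t_k)

s_(k+1) = 3*k - 2*(k + 1)**5 - (k + 1)**2 + 4
s_(k+1) − s_k = 2*k*(-5*k**3 - 10*k**2 - 10*k - 6)
(s_(k+1) − s_k) − t_k = 0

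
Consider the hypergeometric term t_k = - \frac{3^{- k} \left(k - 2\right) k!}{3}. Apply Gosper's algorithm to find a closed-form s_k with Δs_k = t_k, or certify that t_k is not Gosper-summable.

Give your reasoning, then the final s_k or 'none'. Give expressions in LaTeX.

s_k = - 3^{- k} k!

r(k) = (k**2 - 1)/(3*(k - 2)) after simplifying.
Gosper form: A/B · C(k+1)/C(k) with A=k/3 + 1/3, B=1, C=k - 2.
Need (k/3 + 1/3)·f(k+1) − (1)·f(k) = k - 2.
Bound: deg f ≤ 0.
Solving with deg f ≤ 0: f(k) = 3.
Certificate R = B(k−1)f/C = 3/(k - 2) gives s_k = -factorial(k)/3**k.
Verify: -(k - 2)*factorial(k)/(3*3**k) matches t_k.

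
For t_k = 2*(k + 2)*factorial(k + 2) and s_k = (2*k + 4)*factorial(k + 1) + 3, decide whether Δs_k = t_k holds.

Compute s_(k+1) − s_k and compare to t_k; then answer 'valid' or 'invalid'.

valid; difference matches t_k

s_(k+1) = (2*k + 6)*factorial(k + 2) + 3
s_(k+1) − s_k = 2*(k + 2)*factorial(k + 2)
(s_(k+1) − s_k) − t_k = 0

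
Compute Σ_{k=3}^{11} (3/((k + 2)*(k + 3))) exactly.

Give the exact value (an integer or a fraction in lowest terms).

t_(k+1)/t_k = (k + 2)/(k + 4).
Gosper form: A/B · C(k+1)/C(k) with A=k + 2, B=k + 4, C=1.
Set up (k + 2)·f(k+1) − (k + 3)·f(k) − (1) = 0.
From deg A=1, deg B=1, deg C=0: d=1.
A polynomial solution: f(k) = k/2.
Then R = B(k−1)f/C = k*(k + 3)/2, so s_k = R(k)·t_k = 3*k/(2*(k + 2)).
s_(k+1) − s_k = 3/(k**2 + 5*k + 6) = t_k.
Evaluate s at k=12 and k=3: 9/7 and 9/10; difference 27/70.

Σ = 27/70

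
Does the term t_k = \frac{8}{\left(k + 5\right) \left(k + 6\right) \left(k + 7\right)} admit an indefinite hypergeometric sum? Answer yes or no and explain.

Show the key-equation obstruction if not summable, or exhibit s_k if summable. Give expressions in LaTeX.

Ratio r(k) = (k + 5)/(k + 8).
Take A(k)=k + 5, B(k)=k + 8, C(k)=1.
Key eq: (k + 5)·f(k+1) = (k + 7)·f(k) + (1).
Bound: deg f ≤ 2.
Match coefficients ⇒ f(k) = k*(k + 11)/60.
So s_k = (B(k−1)f/C)·t_k = (k*(k + 7)*(k + 11)/60)·t_k = 2*k*(k + 11)/(15*(k + 5)*(k + 6)).
s_(k+1) − s_k = 8/(k**3 + 18*k**2 + 107*k + 210) = t_k.

Yes. s_k = \frac{2 k \left(k + 11\right)}{15 \left(k + 5\right) \left(k + 6\right)}.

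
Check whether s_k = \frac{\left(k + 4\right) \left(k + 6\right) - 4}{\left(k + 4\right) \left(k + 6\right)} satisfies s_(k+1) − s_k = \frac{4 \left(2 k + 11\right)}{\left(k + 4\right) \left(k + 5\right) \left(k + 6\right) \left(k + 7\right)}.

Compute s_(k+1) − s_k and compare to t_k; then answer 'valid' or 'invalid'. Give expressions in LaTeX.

valid; difference matches t_k

s_(k+1) = ((k + 5)*(k + 7) - 4)/((k + 5)*(k + 7))
s_(k+1) − s_k = 4*(2*k + 11)/(k**4 + 22*k**3 + 179*k**2 + 638*k + 840)
(s_(k+1) − s_k) − t_k = 0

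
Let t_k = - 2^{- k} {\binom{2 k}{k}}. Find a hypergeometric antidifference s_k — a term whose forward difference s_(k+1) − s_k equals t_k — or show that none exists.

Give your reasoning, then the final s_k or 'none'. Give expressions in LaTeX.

t_(k+1)/t_k = (2*k + 1)/(k + 1).
A = 2*k + 1, B = k + 1, C = 1.
Need (2*k + 1)·f(k+1) − (k)·f(k) = 1.
Bound: deg f ≤ -1.
Bound -1 < 0, so the key equation has no polynomial solution.

not Gosper-summable; s_k does not exist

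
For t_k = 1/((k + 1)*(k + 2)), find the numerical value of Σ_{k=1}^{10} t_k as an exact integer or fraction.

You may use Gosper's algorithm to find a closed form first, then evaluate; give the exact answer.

Step 1: r(k) = (k + 1)/(k + 3).
A = k + 1, B = k + 3, C = 1.
Key eq: (k + 1)·f(k+1) = (k + 2)·f(k) + (1).
d = 1 from the (1,1,0) case.
Match coefficients ⇒ f(k) = k.
R(k) = B(k−1)·f(k)/C(k) = k*(k + 2); s_k = R·t_k = k/(k + 1).
s_(k+1) − s_k = 1/(k**2 + 3*k + 2) = t_k.
Evaluate s at k=11 and k=1: 11/12 and 1/2; difference 5/12.

Σ = 5/12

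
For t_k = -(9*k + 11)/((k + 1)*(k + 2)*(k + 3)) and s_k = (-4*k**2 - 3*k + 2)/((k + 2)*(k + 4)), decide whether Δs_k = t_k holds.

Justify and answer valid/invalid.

s_(k+1) = (-3*k - 4*(k + 1)**2 - 1)/((k + 3)*(k + 5))
s_(k+1) − s_k = (-21*k**2 - 89*k - 70)/(k**4 + 14*k**3 + 71*k**2 + 154*k + 120)
(s_(k+1) − s_k) − t_k = 6*(-2*k**3 - 3*k**2 + 20*k + 25)/(k**5 + 15*k**4 + 85*k**3 + 225*k**2 + 274*k + 120)

Invalid: residual 6*(-2*k**3 - 3*k**2 + 20*k + 25)/(k**5 + 15*k**4 + 85*k**3 + 225*k**2 + 274*k + 120) ≠ 0.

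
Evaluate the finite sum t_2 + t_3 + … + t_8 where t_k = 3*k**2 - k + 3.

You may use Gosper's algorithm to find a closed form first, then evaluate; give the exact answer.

Σ = 595

t_(k+1)/t_k = (-k + 3*(k + 1)**2 + 2)/(3*k**2 - k + 3).
Factor: A=1; B=1; C=k**2 - k/3 + 1.
Key eq: (1)·f(k+1) = (1)·f(k) + (k**2 - k/3 + 1).
deg f ≤ 3 (via 0,0,2).
Coefficient equations give f(k) = k*(k**2 - 2*k + 4)/3.
Then R = B(k−1)f/C = k*(k**2 - 2*k + 4)/(3*k**2 - k + 3), so s_k = R(k)·t_k = k*(k**2 - 2*k + 4).
Verify: 3*k**2 - k + 3 matches t_k.
Sum = s_(9) − s_(2); s_(9) = 603, s_(2) = 8 ⇒ 595.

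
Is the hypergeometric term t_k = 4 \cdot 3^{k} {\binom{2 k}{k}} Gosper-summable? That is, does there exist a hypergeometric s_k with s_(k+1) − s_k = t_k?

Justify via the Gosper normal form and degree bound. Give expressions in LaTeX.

Step 1: r(k) = 6*(2*k + 1)/(k + 1).
Normal form (A,B,C) = (12*k + 6, k + 1, 1).
f must satisfy (12*k + 6)·f(k+1) − (k)·f(k) = 1.
d = -1 from the (1,1,0) case.
Negative degree bound (-1): no f exists, t_k not Gosper-summable.

No. Not Gosper-summable.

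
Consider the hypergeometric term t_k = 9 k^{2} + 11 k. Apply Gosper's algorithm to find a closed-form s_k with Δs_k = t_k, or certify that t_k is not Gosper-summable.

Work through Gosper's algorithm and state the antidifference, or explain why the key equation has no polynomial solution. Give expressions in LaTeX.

s_k = k \left(3 k^{2} + k - 4\right)

t_(k+1)/t_k = (9*k**2 + 29*k + 20)/(k*(9*k + 11)).
Factor: A=1; B=1; C=k**2 + 11*k/9.
f must satisfy (1)·f(k+1) − (1)·f(k) = k**2 + 11*k/9.
From deg A=0, deg B=0, deg C=2: d=3.
A polynomial solution: f(k) = k*(k - 1)*(3*k + 4)/9.
Get s_k = R·t_k = k*(3*k**2 + k - 4) with R(k) = B(k−1)f(k)/C(k) = (k - 1)*(3*k + 4)/(9*k + 11).
s_(k+1) − s_k = k*(9*k + 11) = t_k.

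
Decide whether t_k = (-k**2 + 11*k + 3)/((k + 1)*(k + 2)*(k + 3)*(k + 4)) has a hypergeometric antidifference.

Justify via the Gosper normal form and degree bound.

Yes. s_k = k*(k**2 + 9*k - 1)/(3*(k + 1)*(k + 2)*(k + 3)).

Ratio r(k) = (k + 1)*(11*k - (k + 1)**2 + 14)/((k + 5)*(-k**2 + 11*k + 3)).
Normal form (A,B,C) = (k + 1, k + 5, k**2 - 11*k - 3).
Key eq: (k + 1)·f(k+1) = (k + 4)·f(k) + (k**2 - 11*k - 3).
From deg A=1, deg B=1, deg C=2: d=3.
Coefficient equations give f(k) = -k*(k**2 + 9*k - 1)/3.
Then R = B(k−1)f/C = -k*(k + 4)*(k**2 + 9*k - 1)/(3*(k**2 - 11*k - 3)), so s_k = R(k)·t_k = k*(k**2 + 9*k - 1)/(3*(k + 1)*(k + 2)*(k + 3)).
Verify: (-k**2 + 11*k + 3)/(k**4 + 10*k**3 + 35*k**2 + 50*k + 24) matches t_k.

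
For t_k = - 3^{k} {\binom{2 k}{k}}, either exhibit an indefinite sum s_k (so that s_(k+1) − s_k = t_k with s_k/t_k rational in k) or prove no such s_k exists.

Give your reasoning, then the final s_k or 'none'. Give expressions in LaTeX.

none — t_k is not Gosper-summable

t_(k+1)/t_k = 6*(2*k + 1)/(k + 1).
Normal form (A,B,C) = (12*k + 6, k + 1, 1).
f must satisfy (12*k + 6)·f(k+1) − (k)·f(k) = 1.
From deg A=1, deg B=1, deg C=0: d=-1.
Negative degree bound (-1): no f exists, t_k not Gosper-summable.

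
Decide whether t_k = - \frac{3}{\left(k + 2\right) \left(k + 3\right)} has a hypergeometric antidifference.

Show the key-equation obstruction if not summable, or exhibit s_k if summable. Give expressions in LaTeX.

Yes. s_k = - \frac{3 k}{2 k + 4}.

r(k) = (k + 2)/(k + 4) after simplifying.
Gosper form: A/B · C(k+1)/C(k) with A=k + 2, B=k + 4, C=1.
Need (k + 2)·f(k+1) − (k + 3)·f(k) = 1.
From deg A=1, deg B=1, deg C=0: d=1.
Solve for f: f(k) = k/2 (degree 1 ≤ 1).
Certificate R = B(k−1)f/C = k*(k + 3)/2 gives s_k = -3*k/(2*k + 4).
Verify: -3/(k**2 + 5*k + 6) matches t_k.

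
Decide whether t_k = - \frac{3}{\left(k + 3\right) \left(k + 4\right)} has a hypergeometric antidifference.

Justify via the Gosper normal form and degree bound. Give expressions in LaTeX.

Yes. s_k = - \frac{k}{k + 3}.

t_(k+1)/t_k = (k + 3)/(k + 5).
Gosper form: A/B · C(k+1)/C(k) with A=k + 3, B=k + 5, C=1.
Key eq: (k + 3)·f(k+1) = (k + 4)·f(k) + (1).
Bound: deg f ≤ 1.
Coefficient equations give f(k) = k/3.
R(k) = B(k−1)·f(k)/C(k) = k*(k + 4)/3; s_k = R·t_k = -k/(k + 3).
s_(k+1) − s_k = -3/(k**2 + 7*k + 12) = t_k.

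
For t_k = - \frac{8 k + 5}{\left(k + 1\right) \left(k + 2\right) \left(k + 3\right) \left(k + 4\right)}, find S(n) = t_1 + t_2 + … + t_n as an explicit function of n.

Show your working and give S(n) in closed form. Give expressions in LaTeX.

Compute t_(k+1)/t_k: get (k + 1)*(8*k + 13)/((k + 5)*(8*k + 5)).
Normal form (A,B,C) = (k + 1, k + 5, k + 5/8).
Set up (k + 1)·f(k+1) − (k + 4)·f(k) − (k + 5/8) = 0.
deg f ≤ 3 (via 1,1,1).
Solving with deg f ≤ 3: f(k) = k*(k**2 + 6*k + 3)/16.
Then R = B(k−1)f/C = k*(k + 4)*(k**2 + 6*k + 3)/(2*(8*k + 5)), so s_k = R(k)·t_k = k*(-k**2 - 6*k - 3)/(2*(k + 1)*(k + 2)*(k + 3)).
Check: Δs_k = (-8*k - 5)/(k**4 + 10*k**3 + 35*k**2 + 50*k + 24). ✓
Evaluate: s_(n+1) = (-n**3 - 9*n**2 - 18*n - 10)/(2*(n**3 + 9*n**2 + 26*n + 24)); subtract s_(1) = -5/24 ⇒ S(n) = n*(-7*n**2 - 63*n - 86)/(24*(n**3 + 9*n**2 + 26*n + 24)).

S(n) = \frac{n \left(- 7 n^{2} - 63 n - 86\right)}{24 \left(n^{3} + 9 n^{2} + 26 n + 24\right)}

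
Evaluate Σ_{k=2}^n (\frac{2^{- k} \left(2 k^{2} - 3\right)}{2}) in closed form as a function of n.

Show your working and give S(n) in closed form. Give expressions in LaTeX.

The ratio is (2*(k + 1)**2 - 3)/(2*(2*k**2 - 3)).
Take A(k)=1/2, B(k)=1, C(k)=k**2 - 3/2.
Set up (1/2)·f(k+1) − (1)·f(k) − (k**2 - 3/2) = 0.
deg f ≤ 2 (via 0,0,2).
Solve for f: f(k) = -2*k**2 - 4*k - 3 (degree 2 ≤ 2).
Then R = B(k−1)f/C = -2*(2*k**2 + 4*k + 3)/(2*k**2 - 3), so s_k = R(k)·t_k = (-2*k**2 - 4*k - 3)/2**k.
s_(k+1) − s_k = (2*k**2 - 3)/(2*2**k) = t_k.
s_(n+1) = 2**(-n - 1)*(-2*n**2 - 8*n - 9) and s_(2) = -19/4, so S(n) = 2**(-n - 2)*(19*2**n - 4*n**2 - 16*n - 18).

S(n) = 2^{- n - 2} \left(19 \cdot 2^{n} - 4 n^{2} - 16 n - 18\right)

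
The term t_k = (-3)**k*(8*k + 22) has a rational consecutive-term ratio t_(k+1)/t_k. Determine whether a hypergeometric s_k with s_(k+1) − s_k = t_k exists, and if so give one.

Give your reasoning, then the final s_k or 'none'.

s_k = -2*(-3)**k*(k + 2)

Step 1: r(k) = 3*(-4*k - 15)/(4*k + 11).
So A=-3 and B=1, with C=k + 11/4.
Key eq: (-3)·f(k+1) = (1)·f(k) + (k + 11/4).
deg f ≤ 1 (via 0,0,1).
Coefficient equations give f(k) = -(k + 2)/4.
So s_k = (B(k−1)f/C)·t_k = (-(k + 2)/(4*k + 11))·t_k = -2*(-3)**k*(k + 2).
Verify: (-3)**k*(8*k + 22) matches t_k.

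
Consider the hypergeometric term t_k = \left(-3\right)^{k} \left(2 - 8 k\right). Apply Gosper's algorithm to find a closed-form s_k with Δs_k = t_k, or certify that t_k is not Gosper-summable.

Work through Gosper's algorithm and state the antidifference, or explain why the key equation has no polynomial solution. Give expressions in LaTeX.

Step 1: r(k) = 3*(-4*k - 3)/(4*k - 1).
A = -3, B = 1, C = k - 1/4.
Need (-3)·f(k+1) − (1)·f(k) = k - 1/4.
From deg A=0, deg B=0, deg C=1: d=1.
Solve for f: f(k) = -(k - 1)/4 (degree 1 ≤ 1).
Get s_k = R·t_k = 2*(-3)**k*(k - 1) with R(k) = B(k−1)f(k)/C(k) = -(k - 1)/(4*k - 1).
s_(k+1) − s_k = (-3)**k*(2 - 8*k) = t_k.

s_k = 2 \left(-3\right)^{k} \left(k - 1\right)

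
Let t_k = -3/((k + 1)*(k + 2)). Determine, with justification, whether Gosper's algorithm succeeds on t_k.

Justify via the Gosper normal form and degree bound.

r(k) = (k + 1)/(k + 3) after simplifying.
Normal form (A,B,C) = (k + 1, k + 3, 1).
Need (k + 1)·f(k+1) − (k + 2)·f(k) = 1.
d = 1 from the (1,1,0) case.
Solving with deg f ≤ 1: f(k) = k.
Get s_k = R·t_k = -3*k/(k + 1) with R(k) = B(k−1)f(k)/C(k) = k*(k + 2).
Verify: -3/(k**2 + 3*k + 2) matches t_k.

Yes. s_k = -3*k/(k + 1).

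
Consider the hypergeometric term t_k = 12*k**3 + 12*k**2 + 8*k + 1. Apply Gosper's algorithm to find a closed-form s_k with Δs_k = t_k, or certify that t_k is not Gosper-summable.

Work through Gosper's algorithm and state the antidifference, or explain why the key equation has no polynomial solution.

s_k = k*(3*k**3 - 2*k**2 + k - 1)

Step 1: r(k) = (12*k**3 + 48*k**2 + 68*k + 33)/(12*k**3 + 12*k**2 + 8*k + 1).
Gosper form: A/B · C(k+1)/C(k) with A=1, B=1, C=k**3 + k**2 + 2*k/3 + 1/12.
Key eq: (1)·f(k+1) = (1)·f(k) + (k**3 + k**2 + 2*k/3 + 1/12).
From deg A=0, deg B=0, deg C=3: d=4.
A polynomial solution: f(k) = k*(3*k**3 - 2*k**2 + k - 1)/12.
Get s_k = R·t_k = k*(3*k**3 - 2*k**2 + k - 1) with R(k) = B(k−1)f(k)/C(k) = k*(3*k**3 - 2*k**2 + k - 1)/(12*k**3 + 12*k**2 + 8*k + 1).
Verify: 12*k**3 + 12*k**2 + 8*k + 1 matches t_k.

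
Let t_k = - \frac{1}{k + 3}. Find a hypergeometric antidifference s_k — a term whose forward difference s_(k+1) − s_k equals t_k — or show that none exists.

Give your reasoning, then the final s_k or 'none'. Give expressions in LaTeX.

none (Gosper's algorithm certifies no s_k)

Compute t_(k+1)/t_k: get (k + 3)/(k + 4).
So A=k + 3 and B=k + 4, with C=1.
Solve (k + 3)·f(k+1) − (k + 3)·f(k) = 1.
d = 0 from the (1,1,0) case.
Put f(k) = c0: A·f(k+1) − B(k−1)·f(k) − C = -1; need -1 = 0 — inconsistent ⇒ no f, not summable.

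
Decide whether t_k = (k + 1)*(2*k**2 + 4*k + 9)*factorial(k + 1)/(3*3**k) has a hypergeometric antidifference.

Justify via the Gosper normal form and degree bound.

Yes. s_k = (2*k**2 + 4*k + 3)*factorial(k + 1)/3**k.

t_(k+1)/t_k = (k + 2)**2*(4*k + 2*(k + 1)**2 + 13)/(3*(k + 1)*(2*k**2 + 4*k + 9)).
A = k/3 + 2/3, B = 1, C = k**3 + 3*k**2 + 13*k/2 + 9/2.
Key eq: (k/3 + 2/3)·f(k+1) = (1)·f(k) + (k**3 + 3*k**2 + 13*k/2 + 9/2).
From deg A=1, deg B=0, deg C=3: d=2.
Match coefficients ⇒ f(k) = 3*(2*k**2 + 4*k + 3)/2.
Certificate R = B(k−1)f/C = 3*(2*k**2 + 4*k + 3)/((k + 1)*(2*k**2 + 4*k + 9)) gives s_k = (2*k**2 + 4*k + 3)*factorial(k + 1)/3**k.
Check: Δs_k = (k + 1)*(2*k**2 + 4*k + 9)*factorial(k + 1)/(3*3**k). ✓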